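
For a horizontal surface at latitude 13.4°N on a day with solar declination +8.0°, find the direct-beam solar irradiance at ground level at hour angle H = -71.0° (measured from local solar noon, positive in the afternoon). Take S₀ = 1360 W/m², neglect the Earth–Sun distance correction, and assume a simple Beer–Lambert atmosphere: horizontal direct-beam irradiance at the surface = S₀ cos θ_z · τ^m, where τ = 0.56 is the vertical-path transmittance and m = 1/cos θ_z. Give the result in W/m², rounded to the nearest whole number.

88 W/m²

With φ = 13.4°, δ = 8.0°, H = -71.00°: sin φ sin δ = 0.0323, cos φ cos δ cos H = 0.3136, so cos θ_z = 0.3459.
Air mass m = 1/cos θ_z = 1/0.3459 = 2.891; τ^m = 0.56^2.891 = 0.1871.
Surface direct beam = 1360 × 0.3459 × 0.1871 = 88.02 W/m².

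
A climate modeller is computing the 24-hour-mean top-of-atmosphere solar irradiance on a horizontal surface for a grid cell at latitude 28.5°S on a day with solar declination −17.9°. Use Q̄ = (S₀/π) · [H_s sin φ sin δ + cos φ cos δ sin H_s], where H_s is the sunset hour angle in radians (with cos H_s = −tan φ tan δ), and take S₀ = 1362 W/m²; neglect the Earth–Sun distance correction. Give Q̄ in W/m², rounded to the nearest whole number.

468 W/m²

−tan φ tan δ = −(-0.5430)(-0.3230) = -0.1754; H_s = arccos(-0.1754) = 100.10°. In radians, H_s = 1.7471.
H_s sin φ sin δ = 1.7471 × -0.4772 × -0.3074 = 0.2563.
cos φ cos δ sin H_s = 0.8788 × 0.9516 × 0.9845 = 0.8233.
Q̄ = (1362/π) × (0.2563 + 0.8233) = 433.54 × 1.0796 = 468.05 W/m².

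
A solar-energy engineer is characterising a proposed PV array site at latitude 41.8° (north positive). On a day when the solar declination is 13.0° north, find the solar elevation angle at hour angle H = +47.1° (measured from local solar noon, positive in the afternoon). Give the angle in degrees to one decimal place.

cos θ_z = sin φ sin δ + cos φ cos δ cos H = (0.6665)(0.2250) + (0.7455)(0.9744)(0.6807) = 0.6444.
θ_z = arccos(0.6444) = 49.88°, so the elevation is 90° − 49.88° = 40.12°.

40.1°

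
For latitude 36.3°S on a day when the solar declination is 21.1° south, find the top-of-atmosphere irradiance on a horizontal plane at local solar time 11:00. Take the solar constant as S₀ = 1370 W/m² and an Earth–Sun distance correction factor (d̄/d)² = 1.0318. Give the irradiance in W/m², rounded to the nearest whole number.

Hour angle H = 15° × (11 − 12) = -15.00°.
cos θ_z = sin φ sin δ + cos φ cos δ cos H = (-0.5920)(-0.3600) + (0.8059)(0.9330)(0.9659) = 0.9394.
Top-of-atmosphere irradiance = S₀ (d̄/d)² cos θ_z = 1370 × 1.0318 × 0.9394 = 1327.90 W/m².

1328 W/m²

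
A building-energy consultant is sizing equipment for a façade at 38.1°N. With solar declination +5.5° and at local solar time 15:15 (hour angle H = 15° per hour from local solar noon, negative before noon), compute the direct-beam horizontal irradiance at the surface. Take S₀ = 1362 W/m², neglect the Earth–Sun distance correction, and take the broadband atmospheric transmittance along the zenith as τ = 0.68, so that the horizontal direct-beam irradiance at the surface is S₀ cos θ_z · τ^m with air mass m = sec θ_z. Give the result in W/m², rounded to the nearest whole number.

401 W/m²

Hour angle H = 15° × (15.25 − 12) = 48.75°.
cos θ_z = sin(38.1°) sin(5.5°) + cos(38.1°) cos(5.5°) cos(48.75°) = 0.0591 + 0.5165 = 0.5756.
Air mass m = 1/cos θ_z = 1/0.5756 = 1.737; τ^m = 0.68^1.737 = 0.5118.
Surface direct beam = 1362 × 0.5756 × 0.5118 = 401.23 W/m².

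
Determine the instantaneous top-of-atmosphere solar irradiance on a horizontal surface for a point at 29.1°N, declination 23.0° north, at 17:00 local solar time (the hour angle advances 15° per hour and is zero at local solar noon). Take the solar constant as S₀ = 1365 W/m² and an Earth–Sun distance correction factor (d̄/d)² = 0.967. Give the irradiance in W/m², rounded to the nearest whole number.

526 W/m²

Hour angle H = 15° × (17 − 12) = 75.00°.
cos θ_z = sin(29.1°) sin(23.0°) + cos(29.1°) cos(23.0°) cos(75.00°) = 0.1900 + 0.2082 = 0.3982.
Top-of-atmosphere irradiance = S₀ (d̄/d)² cos θ_z = 1365 × 0.967 × 0.3982 = 525.61 W/m².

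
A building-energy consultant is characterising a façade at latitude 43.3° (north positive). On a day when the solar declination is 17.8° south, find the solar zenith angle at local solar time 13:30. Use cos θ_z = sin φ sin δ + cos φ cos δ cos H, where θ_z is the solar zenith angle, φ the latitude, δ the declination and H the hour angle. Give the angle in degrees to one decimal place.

64.5°

Hour angle H = 15° × (13.5 − 12) = 22.50°.
cos θ_z = sin φ sin δ + cos φ cos δ cos H = (0.6858)(-0.3057) + (0.7278)(0.9521)(0.9239) = 0.4306.
θ_z = arccos(0.4306) = 64.49°.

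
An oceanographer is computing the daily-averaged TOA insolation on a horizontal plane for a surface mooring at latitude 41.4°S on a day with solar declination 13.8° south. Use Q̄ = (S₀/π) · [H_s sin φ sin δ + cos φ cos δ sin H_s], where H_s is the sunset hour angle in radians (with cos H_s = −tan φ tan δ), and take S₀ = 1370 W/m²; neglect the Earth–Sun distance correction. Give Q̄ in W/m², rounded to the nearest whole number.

433 W/m²

cos H_s = −tan(-41.4°) · tan(-13.8°) = -0.2165, so H_s = arccos(-0.2165) = 102.50°. In radians, H_s = 1.7890.
H_s sin φ sin δ = 1.7890 × -0.6613 × -0.2385 = 0.2822.
cos φ cos δ sin H_s = 0.7501 × 0.9711 × 0.9763 = 0.7112.
Q̄ = (1370/π) × (0.2822 + 0.7112) = 436.08 × 0.9934 = 433.20 W/m².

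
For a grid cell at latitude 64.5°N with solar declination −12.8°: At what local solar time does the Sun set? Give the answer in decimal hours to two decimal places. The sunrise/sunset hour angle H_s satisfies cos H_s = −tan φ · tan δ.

16.10 h

−tan φ tan δ = −(2.0965)(-0.2272) = 0.4763; H_s = arccos(0.4763) = 61.56°.
Sunset is at 12 + H_s/15 = 12 + 4.104 = 16.104 h local solar time.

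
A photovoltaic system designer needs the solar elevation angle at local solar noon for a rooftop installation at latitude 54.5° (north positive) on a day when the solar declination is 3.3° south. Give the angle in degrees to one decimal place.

32.2°

At local solar noon the hour angle is zero, so the elevation is 90° − |φ − δ| = 90° − |54.5° − (-3.3°)| = 90° − 57.8° = 32.2°.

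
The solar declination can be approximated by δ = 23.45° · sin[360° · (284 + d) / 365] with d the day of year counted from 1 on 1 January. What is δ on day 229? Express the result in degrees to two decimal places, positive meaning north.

360 × (284 + 229) / 365 = 505.973°; sin(505.973°) = 0.5596.
δ = 23.45 × 0.5596 = 13.123° ≈ +13.12°.

+13.12°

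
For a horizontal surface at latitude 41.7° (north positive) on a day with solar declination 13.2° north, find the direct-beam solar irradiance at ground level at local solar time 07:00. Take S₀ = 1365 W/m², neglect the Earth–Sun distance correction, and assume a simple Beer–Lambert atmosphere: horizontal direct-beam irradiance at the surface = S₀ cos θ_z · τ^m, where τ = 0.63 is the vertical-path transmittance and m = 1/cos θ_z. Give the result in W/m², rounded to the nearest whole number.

Hour angle H = 15° × (7 − 12) = -75.00°.
cos θ_z = sin(41.7°) sin(13.2°) + cos(41.7°) cos(13.2°) cos(-75.00°) = 0.1519 + 0.1881 = 0.3400.
Air mass m = 1/cos θ_z = 1/0.3400 = 2.941; τ^m = 0.63^2.941 = 0.2570.
Surface direct beam = 1365 × 0.3400 × 0.2570 = 119.27 W/m².

119 W/m²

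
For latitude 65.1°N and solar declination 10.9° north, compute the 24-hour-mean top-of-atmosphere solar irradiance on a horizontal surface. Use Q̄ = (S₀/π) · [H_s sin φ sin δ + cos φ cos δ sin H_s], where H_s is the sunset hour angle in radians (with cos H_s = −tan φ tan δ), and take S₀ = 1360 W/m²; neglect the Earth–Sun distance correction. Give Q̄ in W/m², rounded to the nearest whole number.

cos H_s = −tan(65.1°) · tan(10.9°) = -0.4149, so H_s = arccos(-0.4149) = 114.51°. In radians, H_s = 1.9986.
H_s sin φ sin δ = 1.9986 × 0.9070 × 0.1891 = 0.3428.
cos φ cos δ sin H_s = 0.4210 × 0.9820 × 0.9099 = 0.3762.
Q̄ = (1360/π) × (0.3428 + 0.3762) = 432.90 × 0.7190 = 311.26 W/m².

311 W/m²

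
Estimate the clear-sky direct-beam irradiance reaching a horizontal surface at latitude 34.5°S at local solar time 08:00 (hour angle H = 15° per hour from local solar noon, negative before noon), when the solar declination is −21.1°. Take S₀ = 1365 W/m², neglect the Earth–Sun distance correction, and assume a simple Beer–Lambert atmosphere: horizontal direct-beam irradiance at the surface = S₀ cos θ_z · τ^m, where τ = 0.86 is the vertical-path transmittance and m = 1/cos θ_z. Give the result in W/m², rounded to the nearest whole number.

Hour angle H = 15° × (8 − 12) = -60.00°.
With φ = -34.5°, δ = -21.1°, H = -60.00°: sin φ sin δ = 0.2039, cos φ cos δ cos H = 0.3844, so cos θ_z = 0.5883.
Air mass m = 1/cos θ_z = 1/0.5883 = 1.700; τ^m = 0.86^1.700 = 0.7738.
Surface direct beam = 1365 × 0.5883 × 0.7738 = 621.38 W/m².

621 W/m²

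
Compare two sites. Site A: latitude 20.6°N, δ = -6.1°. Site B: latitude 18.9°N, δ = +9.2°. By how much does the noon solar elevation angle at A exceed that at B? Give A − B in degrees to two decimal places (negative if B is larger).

-17.00°

A: 90° − |20.6 − (-6.1)| = 63.30°.
B: 90° − |18.9 − (9.2)| = 80.30°.
A − B = 63.30 − 80.30 = -17.00°.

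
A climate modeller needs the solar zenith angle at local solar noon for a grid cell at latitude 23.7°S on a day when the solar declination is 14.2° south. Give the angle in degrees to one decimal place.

9.5°

At local solar noon the hour angle is zero, so the zenith angle is |φ − δ| = |-23.7° − (-14.2°)| = 9.5°.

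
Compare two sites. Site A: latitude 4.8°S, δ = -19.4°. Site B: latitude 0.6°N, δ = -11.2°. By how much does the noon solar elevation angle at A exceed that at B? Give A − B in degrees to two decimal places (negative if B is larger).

A: 90° − |-4.8 − (-19.4)| = 75.40°.
B: 90° − |0.6 − (-11.2)| = 78.20°.
A − B = 75.40 − 78.20 = -2.80°.

-2.80°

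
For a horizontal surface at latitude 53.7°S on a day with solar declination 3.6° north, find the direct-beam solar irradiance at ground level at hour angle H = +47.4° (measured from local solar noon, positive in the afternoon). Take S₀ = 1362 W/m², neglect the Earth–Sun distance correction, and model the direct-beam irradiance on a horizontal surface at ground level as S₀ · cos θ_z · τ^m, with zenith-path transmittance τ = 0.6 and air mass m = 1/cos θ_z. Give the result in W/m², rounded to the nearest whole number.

110 W/m²

With φ = -53.7°, δ = 3.6°, H = 47.40°: sin φ sin δ = -0.0506, cos φ cos δ cos H = 0.3999, so cos θ_z = 0.3493.
Air mass m = 1/cos θ_z = 1/0.3493 = 2.863; τ^m = 0.6^2.863 = 0.2317.
Surface direct beam = 1362 × 0.3493 × 0.2317 = 110.23 W/m².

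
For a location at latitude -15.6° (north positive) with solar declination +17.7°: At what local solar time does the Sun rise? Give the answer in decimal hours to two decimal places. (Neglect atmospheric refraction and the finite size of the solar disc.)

−tan φ tan δ = −(-0.2792)(0.3191) = 0.0891; H_s = arccos(0.0891) = 84.89°.
Sunrise is at 12 − H_s/15 = 12 − 5.659 = 6.341 h local solar time.

6.34 h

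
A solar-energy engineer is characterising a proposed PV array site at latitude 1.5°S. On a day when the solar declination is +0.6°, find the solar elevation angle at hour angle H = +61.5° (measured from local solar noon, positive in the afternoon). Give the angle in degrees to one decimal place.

28.5°

cos θ_z = sin φ sin δ + cos φ cos δ cos H = (-0.0262)(0.0105) + (0.9997)(0.9999)(0.4772) = 0.4767.
θ_z = arccos(0.4767) = 61.53°, so the elevation is 90° − 61.53° = 28.47°.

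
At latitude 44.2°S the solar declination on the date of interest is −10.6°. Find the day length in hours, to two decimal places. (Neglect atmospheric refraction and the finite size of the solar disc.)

cos H_s = −tan(-44.2°) · tan(-10.6°) = -0.1820, so H_s = arccos(-0.1820) = 100.49°.
Day length = 2 H_s / 15° h⁻¹ = 200.98° / 15 = 13.399 h.

13.40 hours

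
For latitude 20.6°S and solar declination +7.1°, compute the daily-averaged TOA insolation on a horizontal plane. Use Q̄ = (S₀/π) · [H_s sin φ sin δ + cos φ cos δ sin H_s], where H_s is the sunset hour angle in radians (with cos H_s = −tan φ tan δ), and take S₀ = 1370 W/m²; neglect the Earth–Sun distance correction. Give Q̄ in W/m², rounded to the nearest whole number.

376 W/m²

The sunset hour angle satisfies cos H_s = −tan φ tan δ = 0.0468, giving H_s = 87.32°. In radians, H_s = 1.5240.
H_s sin φ sin δ = 1.5240 × -0.3518 × 0.1236 = -0.0663.
cos φ cos δ sin H_s = 0.9361 × 0.9923 × 0.9989 = 0.9279.
Q̄ = (1370/π) × (-0.0663 + 0.9279) = 436.08 × 0.8616 = 375.73 W/m².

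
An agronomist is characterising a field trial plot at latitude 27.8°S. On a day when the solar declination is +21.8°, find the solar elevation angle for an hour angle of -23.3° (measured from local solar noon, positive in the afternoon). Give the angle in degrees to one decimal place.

With φ = -27.8°, δ = 21.8°, H = -23.30°: sin φ sin δ = -0.1732, cos φ cos δ cos H = 0.7543, so cos θ_z = 0.5811.
θ_z = arccos(0.5811) = 54.47°, so the elevation is 90° − 54.47° = 35.53°.

35.5°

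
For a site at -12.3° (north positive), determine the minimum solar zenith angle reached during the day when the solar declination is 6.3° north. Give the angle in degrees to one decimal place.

18.6°

At local solar noon the hour angle is zero, so the zenith angle is |φ − δ| = |-12.3° − (6.3°)| = 18.6°.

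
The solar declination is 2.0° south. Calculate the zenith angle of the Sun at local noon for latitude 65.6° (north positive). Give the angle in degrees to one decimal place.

67.6°

At local solar noon the hour angle is zero, so the zenith angle is |φ − δ| = |65.6° − (-2.0°)| = 67.6°.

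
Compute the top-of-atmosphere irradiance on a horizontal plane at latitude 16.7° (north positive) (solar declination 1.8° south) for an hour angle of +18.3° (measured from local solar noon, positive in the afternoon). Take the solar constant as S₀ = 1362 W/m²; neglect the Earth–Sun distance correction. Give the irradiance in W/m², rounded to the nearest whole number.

1226 W/m²

With φ = 16.7°, δ = -1.8°, H = 18.30°: sin φ sin δ = -0.0090, cos φ cos δ cos H = 0.9089, so cos θ_z = 0.8999.
Top-of-atmosphere irradiance = S₀ cos θ_z = 1362 × 0.8999 = 1225.66 W/m².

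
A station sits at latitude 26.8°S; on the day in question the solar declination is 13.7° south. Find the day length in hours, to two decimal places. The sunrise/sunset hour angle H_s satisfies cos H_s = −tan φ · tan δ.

12.94 hours

−tan φ tan δ = −(-0.5051)(-0.2438) = -0.1231; H_s = arccos(-0.1231) = 97.07°.
Day length = 2 H_s / 15° h⁻¹ = 194.14° / 15 = 12.943 h.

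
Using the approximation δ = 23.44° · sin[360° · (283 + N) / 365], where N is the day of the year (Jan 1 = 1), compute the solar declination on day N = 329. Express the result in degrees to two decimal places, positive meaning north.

360 × (283 + 329) / 365 = 603.616°; sin(603.616°) = -0.8958.
δ = 23.44 × -0.8958 = -20.998° ≈ -21.00°.

-21.00°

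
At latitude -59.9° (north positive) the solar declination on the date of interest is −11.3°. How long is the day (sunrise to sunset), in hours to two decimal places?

−tan φ tan δ = −(-1.7251)(-0.1998) = -0.3447; H_s = arccos(-0.3447) = 110.16°.
Day length = 2 H_s / 15° h⁻¹ = 220.32° / 15 = 14.688 h.

14.69 hours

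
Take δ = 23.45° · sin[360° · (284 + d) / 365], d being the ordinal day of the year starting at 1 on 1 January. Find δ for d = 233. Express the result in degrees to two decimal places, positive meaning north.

+11.75°

360 × (284 + 233) / 365 = 509.918°; sin(509.918°) = 0.5012.
δ = 23.45 × 0.5012 = 11.753° ≈ +11.75°.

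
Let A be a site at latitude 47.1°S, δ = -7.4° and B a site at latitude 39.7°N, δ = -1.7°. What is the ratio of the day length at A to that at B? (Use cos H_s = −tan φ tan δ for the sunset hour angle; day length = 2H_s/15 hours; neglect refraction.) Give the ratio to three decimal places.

A: H_s = arccos(−tan -47.1° · tan -7.4°) = 98.03°, so 2H_s/15 = 13.0707 h.
B: H_s = arccos(−tan 39.7° · tan -1.7°) = 88.59°, so 2H_s/15 = 11.8120 h.
Ratio A/B = 13.0707 / 11.8120 = 1.1066.

1.107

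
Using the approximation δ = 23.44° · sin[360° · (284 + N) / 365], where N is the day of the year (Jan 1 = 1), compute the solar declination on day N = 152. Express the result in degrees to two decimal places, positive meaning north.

360 × (284 + 152) / 365 = 430.027°; sin(430.027°) = 0.9399.
δ = 23.44 × 0.9399 = 22.031° ≈ +22.03°.

+22.03°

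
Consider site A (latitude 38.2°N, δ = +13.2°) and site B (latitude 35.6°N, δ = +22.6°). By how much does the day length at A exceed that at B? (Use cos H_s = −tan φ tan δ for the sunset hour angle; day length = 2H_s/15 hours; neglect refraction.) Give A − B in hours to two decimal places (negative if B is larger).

A: H_s = arccos(−tan 38.2° · tan 13.2°) = 100.64°, so 2H_s/15 = 13.4187 h.
B: H_s = arccos(−tan 35.6° · tan 22.6°) = 107.34°, so 2H_s/15 = 14.3120 h.
A − B = 13.4187 − 14.3120 = -0.8933 h.

-0.89 h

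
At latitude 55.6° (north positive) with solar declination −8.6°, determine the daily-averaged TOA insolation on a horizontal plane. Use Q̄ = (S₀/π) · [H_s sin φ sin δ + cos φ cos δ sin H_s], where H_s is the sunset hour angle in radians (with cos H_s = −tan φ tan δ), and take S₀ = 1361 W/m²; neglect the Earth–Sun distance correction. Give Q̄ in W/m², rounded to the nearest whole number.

164 W/m²

The sunset hour angle satisfies cos H_s = −tan φ tan δ = 0.2209, giving H_s = 77.24°. In radians, H_s = 1.3481.
H_s sin φ sin δ = 1.3481 × 0.8251 × -0.1495 = -0.1663.
cos φ cos δ sin H_s = 0.5650 × 0.9888 × 0.9753 = 0.5449.
Q̄ = (1361/π) × (-0.1663 + 0.5449) = 433.22 × 0.3786 = 164.02 W/m².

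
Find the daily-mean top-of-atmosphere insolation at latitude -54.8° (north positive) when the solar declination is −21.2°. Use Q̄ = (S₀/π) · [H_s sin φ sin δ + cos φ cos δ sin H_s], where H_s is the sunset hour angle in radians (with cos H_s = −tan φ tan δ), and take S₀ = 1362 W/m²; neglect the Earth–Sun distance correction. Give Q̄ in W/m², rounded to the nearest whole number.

470 W/m²

−tan φ tan δ = −(-1.4176)(-0.3879) = -0.5499; H_s = arccos(-0.5499) = 123.36°. In radians, H_s = 2.1530.
H_s sin φ sin δ = 2.1530 × -0.8171 × -0.3616 = 0.6361.
cos φ cos δ sin H_s = 0.5764 × 0.9323 × 0.8353 = 0.4489.
Q̄ = (1362/π) × (0.6361 + 0.4489) = 433.54 × 1.0850 = 470.39 W/m².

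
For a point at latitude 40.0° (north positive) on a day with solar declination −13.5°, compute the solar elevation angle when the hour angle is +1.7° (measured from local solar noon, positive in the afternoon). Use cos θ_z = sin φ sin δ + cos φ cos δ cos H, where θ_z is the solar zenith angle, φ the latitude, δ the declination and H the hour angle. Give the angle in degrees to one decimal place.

cos θ_z = sin(40.0°) sin(-13.5°) + cos(40.0°) cos(-13.5°) cos(1.70°) = -0.1501 + 0.7446 = 0.5945.
θ_z = arccos(0.5945) = 53.52°, so the elevation is 90° − 53.52° = 36.48°.

36.5°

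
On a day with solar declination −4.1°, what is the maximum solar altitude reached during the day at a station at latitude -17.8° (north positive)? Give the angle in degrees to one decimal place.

76.3°

At local solar noon the hour angle is zero, so the elevation is 90° − |φ − δ| = 90° − |-17.8° − (-4.1°)| = 90° − 13.7° = 76.3°.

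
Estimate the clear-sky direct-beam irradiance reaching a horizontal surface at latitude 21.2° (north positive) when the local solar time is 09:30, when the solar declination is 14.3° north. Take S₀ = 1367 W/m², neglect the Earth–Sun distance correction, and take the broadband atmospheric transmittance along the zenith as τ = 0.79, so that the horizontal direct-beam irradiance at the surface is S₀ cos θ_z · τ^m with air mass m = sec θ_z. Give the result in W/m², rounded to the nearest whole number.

Hour angle H = 15° × (9.5 − 12) = -37.50°.
With φ = 21.2°, δ = 14.3°, H = -37.50°: sin φ sin δ = 0.0893, cos φ cos δ cos H = 0.7167, so cos θ_z = 0.8060.
Air mass m = 1/cos θ_z = 1/0.8060 = 1.241; τ^m = 0.79^1.241 = 0.7464.
Surface direct beam = 1367 × 0.8060 × 0.7464 = 822.39 W/m².

822 W/m²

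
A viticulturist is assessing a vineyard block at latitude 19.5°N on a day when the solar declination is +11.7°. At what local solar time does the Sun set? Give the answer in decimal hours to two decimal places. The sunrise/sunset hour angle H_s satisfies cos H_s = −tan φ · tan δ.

18.28 h

The sunset hour angle satisfies cos H_s = −tan φ tan δ = -0.0733, giving H_s = 94.20°.
Sunset is at 12 + H_s/15 = 12 + 6.280 = 18.280 h local solar time.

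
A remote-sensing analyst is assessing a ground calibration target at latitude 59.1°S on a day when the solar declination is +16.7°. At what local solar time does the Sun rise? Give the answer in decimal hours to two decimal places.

−tan φ tan δ = −(-1.6709)(0.3000) = 0.5013; H_s = arccos(0.5013) = 59.91°.
Sunrise is at 12 − H_s/15 = 12 − 3.994 = 8.006 h local solar time.

8.01 h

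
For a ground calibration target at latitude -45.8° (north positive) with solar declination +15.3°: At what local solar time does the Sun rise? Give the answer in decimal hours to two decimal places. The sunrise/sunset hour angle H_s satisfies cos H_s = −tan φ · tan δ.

cos H_s = −tan(-45.8°) · tan(15.3°) = 0.2813, so H_s = arccos(0.2813) = 73.66°.
Sunrise is at 12 − H_s/15 = 12 − 4.911 = 7.089 h local solar time.

7.09 h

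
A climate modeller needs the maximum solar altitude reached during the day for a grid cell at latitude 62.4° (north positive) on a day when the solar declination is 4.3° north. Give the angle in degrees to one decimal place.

31.9°

At local solar noon the hour angle is zero, so the elevation is 90° − |φ − δ| = 90° − |62.4° − (4.3°)| = 90° − 58.1° = 31.9°.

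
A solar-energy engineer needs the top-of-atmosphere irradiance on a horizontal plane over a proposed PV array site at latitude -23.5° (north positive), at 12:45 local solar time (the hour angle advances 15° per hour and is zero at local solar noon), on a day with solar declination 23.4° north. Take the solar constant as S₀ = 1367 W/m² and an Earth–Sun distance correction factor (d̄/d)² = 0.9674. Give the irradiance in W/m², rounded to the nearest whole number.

882 W/m²

Hour angle H = 15° × (12.75 − 12) = 11.25°.
cos θ_z = sin(-23.5°) sin(23.4°) + cos(-23.5°) cos(23.4°) cos(11.25°) = -0.1584 + 0.8255 = 0.6671.
Top-of-atmosphere irradiance = S₀ (d̄/d)² cos θ_z = 1367 × 0.9674 × 0.6671 = 882.20 W/m².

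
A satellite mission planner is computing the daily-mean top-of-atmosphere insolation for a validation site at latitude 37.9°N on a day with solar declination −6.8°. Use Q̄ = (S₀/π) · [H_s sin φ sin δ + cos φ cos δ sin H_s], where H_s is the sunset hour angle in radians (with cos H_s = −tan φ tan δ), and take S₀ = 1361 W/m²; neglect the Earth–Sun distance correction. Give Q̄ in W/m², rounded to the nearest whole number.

−tan φ tan δ = −(0.7785)(-0.1192) = 0.0928; H_s = arccos(0.0928) = 84.68°. In radians, H_s = 1.4779.
H_s sin φ sin δ = 1.4779 × 0.6143 × -0.1184 = -0.1075.
cos φ cos δ sin H_s = 0.7891 × 0.9930 × 0.9957 = 0.7802.
Q̄ = (1361/π) × (-0.1075 + 0.7802) = 433.22 × 0.6727 = 291.43 W/m².

291 W/m²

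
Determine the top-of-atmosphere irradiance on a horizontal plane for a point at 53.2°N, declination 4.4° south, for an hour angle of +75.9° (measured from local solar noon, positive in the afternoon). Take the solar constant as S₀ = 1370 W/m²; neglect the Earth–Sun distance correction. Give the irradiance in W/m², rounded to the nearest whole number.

115 W/m²

cos θ_z = sin(53.2°) sin(-4.4°) + cos(53.2°) cos(-4.4°) cos(75.90°) = -0.0614 + 0.1455 = 0.0841.
Top-of-atmosphere irradiance = S₀ cos θ_z = 1370 × 0.0841 = 115.22 W/m².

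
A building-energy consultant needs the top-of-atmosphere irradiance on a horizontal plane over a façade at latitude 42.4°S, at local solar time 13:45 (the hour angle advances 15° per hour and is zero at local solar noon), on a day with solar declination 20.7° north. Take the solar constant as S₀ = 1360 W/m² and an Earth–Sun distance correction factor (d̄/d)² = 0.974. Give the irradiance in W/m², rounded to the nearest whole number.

Hour angle H = 15° × (13.75 − 12) = 26.25°.
cos θ_z = sin φ sin δ + cos φ cos δ cos H = (-0.6743)(0.3535) + (0.7385)(0.9354)(0.8969) = 0.3812.
Top-of-atmosphere irradiance = S₀ (d̄/d)² cos θ_z = 1360 × 0.974 × 0.3812 = 504.95 W/m².

505 W/m²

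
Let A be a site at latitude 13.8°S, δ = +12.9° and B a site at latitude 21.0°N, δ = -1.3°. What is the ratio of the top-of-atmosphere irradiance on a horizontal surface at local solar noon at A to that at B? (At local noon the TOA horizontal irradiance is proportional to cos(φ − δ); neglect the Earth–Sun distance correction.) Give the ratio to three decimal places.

0.966

A: cos θ_z = cos(-13.8° − (12.9°)) = 0.8934.
B: cos θ_z = cos(21.0° − (-1.3°)) = 0.9252.
Ratio A/B = 0.8934 / 0.9252 = 0.9656.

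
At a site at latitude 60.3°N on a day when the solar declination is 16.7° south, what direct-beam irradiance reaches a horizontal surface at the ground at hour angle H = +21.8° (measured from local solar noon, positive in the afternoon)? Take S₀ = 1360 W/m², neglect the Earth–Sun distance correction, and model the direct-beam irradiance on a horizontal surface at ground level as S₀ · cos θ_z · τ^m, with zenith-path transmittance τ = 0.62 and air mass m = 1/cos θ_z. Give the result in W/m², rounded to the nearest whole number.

21 W/m²

With φ = 60.3°, δ = -16.7°, H = 21.80°: sin φ sin δ = -0.2496, cos φ cos δ cos H = 0.4406, so cos θ_z = 0.1910.
Air mass m = 1/cos θ_z = 1/0.1910 = 5.236; τ^m = 0.62^5.236 = 0.0818.
Surface direct beam = 1360 × 0.1910 × 0.0818 = 21.25 W/m².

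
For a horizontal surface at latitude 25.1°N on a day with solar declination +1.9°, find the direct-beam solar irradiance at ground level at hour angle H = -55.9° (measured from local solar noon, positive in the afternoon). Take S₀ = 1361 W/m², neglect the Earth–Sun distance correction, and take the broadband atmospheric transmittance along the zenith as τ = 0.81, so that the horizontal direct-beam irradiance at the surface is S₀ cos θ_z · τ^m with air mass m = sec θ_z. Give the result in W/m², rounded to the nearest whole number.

cos θ_z = sin φ sin δ + cos φ cos δ cos H = (0.4242)(0.0332) + (0.9056)(0.9995)(0.5606) = 0.5215.
Air mass m = 1/cos θ_z = 1/0.5215 = 1.918; τ^m = 0.81^1.918 = 0.6675.
Surface direct beam = 1361 × 0.5215 × 0.6675 = 473.77 W/m².

474 W/m²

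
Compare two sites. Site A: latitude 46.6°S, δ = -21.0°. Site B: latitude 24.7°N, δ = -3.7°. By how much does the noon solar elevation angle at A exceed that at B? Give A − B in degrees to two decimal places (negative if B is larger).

+2.80°

A: 90° − |-46.6 − (-21.0)| = 64.40°.
B: 90° − |24.7 − (-3.7)| = 61.60°.
A − B = 64.40 − 61.60 = 2.80°.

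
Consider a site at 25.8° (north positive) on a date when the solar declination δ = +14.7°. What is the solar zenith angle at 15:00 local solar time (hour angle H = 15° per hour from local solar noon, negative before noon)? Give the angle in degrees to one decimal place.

43.4°

Hour angle H = 15° × (15 − 12) = 45.00°.
With φ = 25.8°, δ = 14.7°, H = 45.00°: sin φ sin δ = 0.1104, cos φ cos δ cos H = 0.6158, so cos θ_z = 0.7262.
θ_z = arccos(0.7262) = 43.43°.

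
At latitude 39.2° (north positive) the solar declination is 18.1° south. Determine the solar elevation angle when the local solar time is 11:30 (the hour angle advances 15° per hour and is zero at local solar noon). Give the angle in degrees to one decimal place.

32.3°

Hour angle H = 15° × (11.5 − 12) = -7.50°.
cos θ_z = sin(39.2°) sin(-18.1°) + cos(39.2°) cos(-18.1°) cos(-7.50°) = -0.1964 + 0.7303 = 0.5339.
θ_z = arccos(0.5339) = 57.73°, so the elevation is 90° − 57.73° = 32.27°.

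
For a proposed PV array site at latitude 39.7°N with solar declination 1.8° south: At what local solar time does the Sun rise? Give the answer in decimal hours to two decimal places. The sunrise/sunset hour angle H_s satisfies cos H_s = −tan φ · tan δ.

6.10 h

The sunset hour angle satisfies cos H_s = −tan φ tan δ = 0.0261, giving H_s = 88.50°.
Sunrise is at 12 − H_s/15 = 12 − 5.900 = 6.100 h local solar time.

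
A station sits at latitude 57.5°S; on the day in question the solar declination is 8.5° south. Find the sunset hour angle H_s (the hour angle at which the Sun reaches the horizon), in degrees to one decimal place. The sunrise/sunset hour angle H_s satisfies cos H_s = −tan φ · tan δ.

103.6°

The sunset hour angle satisfies cos H_s = −tan φ tan δ = -0.2346, giving H_s = 103.57°.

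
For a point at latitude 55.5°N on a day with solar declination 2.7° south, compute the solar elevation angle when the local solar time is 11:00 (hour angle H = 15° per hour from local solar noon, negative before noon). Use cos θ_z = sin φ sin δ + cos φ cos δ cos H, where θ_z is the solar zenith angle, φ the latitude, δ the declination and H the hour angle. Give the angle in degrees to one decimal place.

Hour angle H = 15° × (11 − 12) = -15.00°.
cos θ_z = sin φ sin δ + cos φ cos δ cos H = (0.8241)(-0.0471) + (0.5664)(0.9989)(0.9659) = 0.5077.
θ_z = arccos(0.5077) = 59.49°, so the elevation is 90° − 59.49° = 30.51°.

30.5°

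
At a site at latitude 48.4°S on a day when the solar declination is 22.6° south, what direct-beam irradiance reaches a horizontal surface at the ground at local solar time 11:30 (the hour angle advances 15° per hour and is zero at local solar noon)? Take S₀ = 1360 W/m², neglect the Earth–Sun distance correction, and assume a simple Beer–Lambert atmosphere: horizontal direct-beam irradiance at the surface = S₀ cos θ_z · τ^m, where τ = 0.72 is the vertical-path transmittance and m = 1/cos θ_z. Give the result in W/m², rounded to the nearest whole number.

843 W/m²

Hour angle H = 15° × (11.5 − 12) = -7.50°.
cos θ_z = sin φ sin δ + cos φ cos δ cos H = (-0.7478)(-0.3843) + (0.6639)(0.9232)(0.9914) = 0.8950.
Air mass m = 1/cos θ_z = 1/0.8950 = 1.117; τ^m = 0.72^1.117 = 0.6929.
Surface direct beam = 1360 × 0.8950 × 0.6929 = 843.40 W/m².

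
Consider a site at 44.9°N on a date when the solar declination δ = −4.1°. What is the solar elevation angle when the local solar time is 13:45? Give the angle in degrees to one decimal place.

Hour angle H = 15° × (13.75 − 12) = 26.25°.
With φ = 44.9°, δ = -4.1°, H = 26.25°: sin φ sin δ = -0.0505, cos φ cos δ cos H = 0.6337, so cos θ_z = 0.5832.
θ_z = arccos(0.5832) = 54.32°, so the elevation is 90° − 54.32° = 35.68°.

35.7°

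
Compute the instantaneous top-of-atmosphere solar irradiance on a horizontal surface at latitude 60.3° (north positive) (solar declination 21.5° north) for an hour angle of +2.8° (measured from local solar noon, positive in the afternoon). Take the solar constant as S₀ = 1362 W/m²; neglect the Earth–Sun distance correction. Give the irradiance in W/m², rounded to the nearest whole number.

1061 W/m²

With φ = 60.3°, δ = 21.5°, H = 2.80°: sin φ sin δ = 0.3184, cos φ cos δ cos H = 0.4604, so cos θ_z = 0.7788.
Top-of-atmosphere irradiance = S₀ cos θ_z = 1362 × 0.7788 = 1060.73 W/m².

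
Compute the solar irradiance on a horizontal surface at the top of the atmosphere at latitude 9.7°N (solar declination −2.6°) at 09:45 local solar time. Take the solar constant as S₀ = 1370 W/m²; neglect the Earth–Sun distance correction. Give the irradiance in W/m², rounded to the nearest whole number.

Hour angle H = 15° × (9.75 − 12) = -33.75°.
cos θ_z = sin(9.7°) sin(-2.6°) + cos(9.7°) cos(-2.6°) cos(-33.75°) = -0.0076 + 0.8187 = 0.8111.
Top-of-atmosphere irradiance = S₀ cos θ_z = 1370 × 0.8111 = 1111.21 W/m².

1111 W/m²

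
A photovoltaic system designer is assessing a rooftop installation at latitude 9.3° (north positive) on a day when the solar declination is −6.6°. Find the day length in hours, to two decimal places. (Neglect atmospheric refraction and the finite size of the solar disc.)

11.86 hours

The sunset hour angle satisfies cos H_s = −tan φ tan δ = 0.0189, giving H_s = 88.92°.
Day length = 2 H_s / 15° h⁻¹ = 177.84° / 15 = 11.856 h.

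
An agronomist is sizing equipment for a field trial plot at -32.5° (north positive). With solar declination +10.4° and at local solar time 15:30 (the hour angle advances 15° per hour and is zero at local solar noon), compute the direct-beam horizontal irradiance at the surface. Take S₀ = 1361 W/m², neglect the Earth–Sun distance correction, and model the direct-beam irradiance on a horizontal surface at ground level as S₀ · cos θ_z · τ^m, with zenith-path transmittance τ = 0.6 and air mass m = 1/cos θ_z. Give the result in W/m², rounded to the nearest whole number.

159 W/m²

Hour angle H = 15° × (15.5 − 12) = 52.50°.
cos θ_z = sin(-32.5°) sin(10.4°) + cos(-32.5°) cos(10.4°) cos(52.50°) = -0.0970 + 0.5050 = 0.4080.
Air mass m = 1/cos θ_z = 1/0.4080 = 2.451; τ^m = 0.6^2.451 = 0.2859.
Surface direct beam = 1361 × 0.4080 × 0.2859 = 158.76 W/m².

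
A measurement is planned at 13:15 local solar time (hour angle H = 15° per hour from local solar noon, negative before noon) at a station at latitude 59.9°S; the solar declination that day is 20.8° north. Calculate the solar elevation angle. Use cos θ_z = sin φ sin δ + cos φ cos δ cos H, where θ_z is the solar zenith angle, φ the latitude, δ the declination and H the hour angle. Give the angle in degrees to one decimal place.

7.9°

Hour angle H = 15° × (13.25 − 12) = 18.75°.
cos θ_z = sin φ sin δ + cos φ cos δ cos H = (-0.8652)(0.3551) + (0.5015)(0.9348)(0.9469) = 0.1367.
θ_z = arccos(0.1367) = 82.14°, so the elevation is 90° − 82.14° = 7.86°.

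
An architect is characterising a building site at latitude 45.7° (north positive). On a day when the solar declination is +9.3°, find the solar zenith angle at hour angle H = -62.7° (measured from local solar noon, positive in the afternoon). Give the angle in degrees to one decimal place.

cos θ_z = sin(45.7°) sin(9.3°) + cos(45.7°) cos(9.3°) cos(-62.70°) = 0.1157 + 0.3161 = 0.4318.
θ_z = arccos(0.4318) = 64.42°.

64.4°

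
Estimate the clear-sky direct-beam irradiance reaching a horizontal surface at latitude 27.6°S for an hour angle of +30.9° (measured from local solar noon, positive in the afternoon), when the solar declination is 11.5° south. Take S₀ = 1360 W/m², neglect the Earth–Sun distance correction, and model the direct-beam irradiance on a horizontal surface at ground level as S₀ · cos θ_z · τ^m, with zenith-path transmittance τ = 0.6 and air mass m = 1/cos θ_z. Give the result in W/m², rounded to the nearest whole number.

cos θ_z = sin φ sin δ + cos φ cos δ cos H = (-0.4633)(-0.1994) + (0.8862)(0.9799)(0.8581) = 0.8375.
Air mass m = 1/cos θ_z = 1/0.8375 = 1.194; τ^m = 0.6^1.194 = 0.5434.
Surface direct beam = 1360 × 0.8375 × 0.5434 = 618.93 W/m².

619 W/m²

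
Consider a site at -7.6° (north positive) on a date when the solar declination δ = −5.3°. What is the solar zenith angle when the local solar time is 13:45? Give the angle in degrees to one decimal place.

Hour angle H = 15° × (13.75 − 12) = 26.25°.
cos θ_z = sin φ sin δ + cos φ cos δ cos H = (-0.1323)(-0.0924) + (0.9912)(0.9957)(0.8969) = 0.8974.
θ_z = arccos(0.8974) = 26.18°.

26.2°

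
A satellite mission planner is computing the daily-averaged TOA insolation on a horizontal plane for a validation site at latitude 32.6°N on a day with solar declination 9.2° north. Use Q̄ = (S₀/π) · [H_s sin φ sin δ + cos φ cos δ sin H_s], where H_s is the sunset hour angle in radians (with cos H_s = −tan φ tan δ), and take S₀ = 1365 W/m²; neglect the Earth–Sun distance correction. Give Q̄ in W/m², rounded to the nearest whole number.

422 W/m²

The sunset hour angle satisfies cos H_s = −tan φ tan δ = -0.1036, giving H_s = 95.95°. In radians, H_s = 1.6746.
H_s sin φ sin δ = 1.6746 × 0.5388 × 0.1599 = 0.1443.
cos φ cos δ sin H_s = 0.8425 × 0.9871 × 0.9946 = 0.8271.
Q̄ = (1365/π) × (0.1443 + 0.8271) = 434.49 × 0.9714 = 422.06 W/m².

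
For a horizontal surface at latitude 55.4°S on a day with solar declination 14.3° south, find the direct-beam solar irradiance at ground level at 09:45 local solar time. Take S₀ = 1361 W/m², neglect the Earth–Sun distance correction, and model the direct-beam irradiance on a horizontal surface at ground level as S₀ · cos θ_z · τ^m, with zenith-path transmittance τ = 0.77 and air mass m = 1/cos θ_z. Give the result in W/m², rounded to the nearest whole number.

606 W/m²

Hour angle H = 15° × (9.75 − 12) = -33.75°.
cos θ_z = sin(-55.4°) sin(-14.3°) + cos(-55.4°) cos(-14.3°) cos(-33.75°) = 0.2033 + 0.4575 = 0.6608.
Air mass m = 1/cos θ_z = 1/0.6608 = 1.513; τ^m = 0.77^1.513 = 0.6734.
Surface direct beam = 1361 × 0.6608 × 0.6734 = 605.62 W/m².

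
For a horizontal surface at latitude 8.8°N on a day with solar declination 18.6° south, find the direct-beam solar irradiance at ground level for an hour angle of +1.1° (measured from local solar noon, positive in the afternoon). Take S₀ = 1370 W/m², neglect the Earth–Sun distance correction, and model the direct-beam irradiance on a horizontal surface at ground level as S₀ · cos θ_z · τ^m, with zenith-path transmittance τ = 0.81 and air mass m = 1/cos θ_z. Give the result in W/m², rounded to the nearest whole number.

959 W/m²

cos θ_z = sin φ sin δ + cos φ cos δ cos H = (0.1530)(-0.3190) + (0.9882)(0.9478)(0.9998) = 0.8876.
Air mass m = 1/cos θ_z = 1/0.8876 = 1.127; τ^m = 0.81^1.127 = 0.7886.
Surface direct beam = 1370 × 0.8876 × 0.7886 = 958.95 W/m².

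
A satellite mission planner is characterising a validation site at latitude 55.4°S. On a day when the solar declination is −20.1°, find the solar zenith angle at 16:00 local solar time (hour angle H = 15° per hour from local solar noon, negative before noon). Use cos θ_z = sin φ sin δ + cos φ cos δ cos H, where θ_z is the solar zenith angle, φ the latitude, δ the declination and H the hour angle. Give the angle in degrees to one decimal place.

56.7°

Hour angle H = 15° × (16 − 12) = 60.00°.
With φ = -55.4°, δ = -20.1°, H = 60.00°: sin φ sin δ = 0.2829, cos φ cos δ cos H = 0.2666, so cos θ_z = 0.5495.
θ_z = arccos(0.5495) = 56.67°.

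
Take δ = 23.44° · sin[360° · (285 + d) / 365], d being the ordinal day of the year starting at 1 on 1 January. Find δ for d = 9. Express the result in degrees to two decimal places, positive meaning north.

-22.03°

360 × (285 + 9) / 365 = 289.973°; sin(289.973°) = -0.9399.
δ = 23.44 × -0.9399 = -22.031° ≈ -22.03°.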